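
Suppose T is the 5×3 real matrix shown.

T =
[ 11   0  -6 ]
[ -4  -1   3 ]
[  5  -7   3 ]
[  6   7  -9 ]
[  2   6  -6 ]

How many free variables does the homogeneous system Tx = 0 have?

Row reduce to echelon form.
R2 ← R2 + (4/11)·R1: [0, -1, 9/11]
R3 ← R3 − (5/11)·R1: [0, -7, 63/11]
R4 ← R4 − (6/11)·R1: [0, 7, -63/11]
R5 ← R5 − (2/11)·R1: [0, 6, -54/11]
R3 ← R3 − (7)·R2: [0, 0, 0]
R4 ← R4 + (7)·R2: [0, 0, 0]
R5 ← R5 + (6)·R2: [0, 0, 0]
2 nonzero rows, so rank(T) = 2.
T has 3 columns; by rank–nullity, nullity = 3 − 2 = 1.

1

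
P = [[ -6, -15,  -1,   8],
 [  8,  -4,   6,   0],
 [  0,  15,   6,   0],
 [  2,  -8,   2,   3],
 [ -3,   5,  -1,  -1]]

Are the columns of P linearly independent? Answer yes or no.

yes

Row reduce P to echelon form.
R2 ← R2 + (4/3)·R1: [0, -24, 14/3, 32/3]
R4 ← R4 + (1/3)·R1: [0, -13, 5/3, 17/3]
R5 ← R5 − (1/2)·R1: [0, 25/2, -1/2, -5]
R3 ← R3 + (5/8)·R2: [0, 0, 107/12, 20/3]
R4 ← R4 − (13/24)·R2: [0, 0, -31/36, -1/9]
R5 ← R5 + (25/48)·R2: [0, 0, 139/72, 5/9]
R4 ← R4 + (31/321)·R3: [0, 0, 0, 57/107]
R5 ← R5 − (139/642)·R3: [0, 0, 0, -95/107]
R5 ← R5 + (5/3)·R4: [0, 0, 0, 0]
4 pivots among 4 columns.
Every column is a pivot column, so the columns are linearly independent.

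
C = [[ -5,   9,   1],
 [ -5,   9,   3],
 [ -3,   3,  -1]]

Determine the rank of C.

3

Row reduce to echelon form.
R2 ← R2 − R1: [0, 0, 2]
R3 ← R3 − (3/5)·R1: [0, -12/5, -8/5]
Swap R2 ↔ R3
Echelon form has 3 nonzero rows, so rank(C) = 3.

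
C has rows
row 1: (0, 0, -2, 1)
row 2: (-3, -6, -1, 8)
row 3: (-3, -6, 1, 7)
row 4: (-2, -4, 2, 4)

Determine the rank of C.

2

Row reduce to echelon form.
Swap R1 ↔ R2
R3 ← R3 − R1: [0, 0, 2, -1]
R4 ← R4 − (2/3)·R1: [0, 0, 8/3, -4/3]
R3 ← R3 + R2: [0, 0, 0, 0]
R4 ← R4 + (4/3)·R2: [0, 0, 0, 0]
Echelon form has 2 nonzero rows, so rank(C) = 2.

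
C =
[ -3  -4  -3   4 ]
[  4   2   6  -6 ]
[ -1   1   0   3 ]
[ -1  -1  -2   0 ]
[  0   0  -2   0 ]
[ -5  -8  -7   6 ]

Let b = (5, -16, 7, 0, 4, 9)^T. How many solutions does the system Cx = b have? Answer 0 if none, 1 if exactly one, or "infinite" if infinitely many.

1

Row reduce the augmented matrix [C | b].
R2 ← R2 + (4/3)·R1: [0, -10/3, 2, -2/3, -28/3]
R3 ← R3 − (1/3)·R1: [0, 7/3, 1, 5/3, 16/3]
R4 ← R4 − (1/3)·R1: [0, 1/3, -1, -4/3, -5/3]
R6 ← R6 − (5/3)·R1: [0, -4/3, -2, -2/3, 2/3]
R3 ← R3 + (7/10)·R2: [0, 0, 12/5, 6/5, -6/5]
R4 ← R4 + (1/10)·R2: [0, 0, -4/5, -7/5, -13/5]
R6 ← R6 − (2/5)·R2: [0, 0, -14/5, -2/5, 22/5]
R4 ← R4 + (1/3)·R3: [0, 0, 0, -1, -3]
R5 ← R5 + (5/6)·R3: [0, 0, 0, 1, 3]
R6 ← R6 + (7/6)·R3: [0, 0, 0, 1, 3]
R5 ← R5 + R4: [0, 0, 0, 0, 0]
R6 ← R6 + R4: [0, 0, 0, 0, 0]
The echelon form has 4 nonzero rows, and every pivot lies in the first 4 columns, so rank(C) = rank([C|b]) = 4.
The system is consistent.
rank = 4 = number of unknowns, so the solution is unique.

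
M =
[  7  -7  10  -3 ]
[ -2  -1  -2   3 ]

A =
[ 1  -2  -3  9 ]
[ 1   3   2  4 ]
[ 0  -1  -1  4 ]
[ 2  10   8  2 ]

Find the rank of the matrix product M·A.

First compute MA:
[[ -6, -75, -69,  69],
 [  3,  33,  30, -24]]
Now row reduce the product.
R2 ← R2 + (1/2)·R1: [0, -9/2, -9/2, 21/2]
2 nonzero rows, so rank(MA) = 2.

2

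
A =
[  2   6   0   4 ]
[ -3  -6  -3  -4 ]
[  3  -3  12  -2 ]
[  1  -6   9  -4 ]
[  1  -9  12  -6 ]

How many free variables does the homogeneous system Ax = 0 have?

Row reduce to echelon form.
R2 ← R2 + (3/2)·R1: [0, 3, -3, 2]
R3 ← R3 − (3/2)·R1: [0, -12, 12, -8]
R4 ← R4 − (1/2)·R1: [0, -9, 9, -6]
R5 ← R5 − (1/2)·R1: [0, -12, 12, -8]
R3 ← R3 + (4)·R2: [0, 0, 0, 0]
R4 ← R4 + (3)·R2: [0, 0, 0, 0]
R5 ← R5 + (4)·R2: [0, 0, 0, 0]
2 nonzero rows, so rank(A) = 2.
A has 4 columns; by rank–nullity, nullity = 4 − 2 = 2.

2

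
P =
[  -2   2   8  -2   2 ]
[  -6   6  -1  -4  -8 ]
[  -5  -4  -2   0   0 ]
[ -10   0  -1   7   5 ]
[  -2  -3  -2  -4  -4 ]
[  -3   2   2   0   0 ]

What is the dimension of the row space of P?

4

Row reduce to echelon form.
R2 ← R2 − (3)·R1: [0, 0, -25, 2, -14]
R3 ← R3 − (5/2)·R1: [0, -9, -22, 5, -5]
R4 ← R4 − (5)·R1: [0, -10, -41, 17, -5]
R5 ← R5 − R1: [0, -5, -10, -2, -6]
R6 ← R6 − (3/2)·R1: [0, -1, -10, 3, -3]
Swap R2 ↔ R3
R4 ← R4 − (10/9)·R2: [0, 0, -149/9, 103/9, 5/9]
R5 ← R5 − (5/9)·R2: [0, 0, 20/9, -43/9, -29/9]
R6 ← R6 − (1/9)·R2: [0, 0, -68/9, 22/9, -22/9]
R4 ← R4 − (149/225)·R3: [0, 0, 0, 253/25, 737/75]
R5 ← R5 + (4/45)·R3: [0, 0, 0, -23/5, -67/15]
R6 ← R6 − (68/225)·R3: [0, 0, 0, 46/25, 134/75]
R5 ← R5 + (5/11)·R4: [0, 0, 0, 0, 0]
R6 ← R6 − (2/11)·R4: [0, 0, 0, 0, 0]
Echelon form has 4 nonzero rows, so rank(P) = 4.
The row space has dimension equal to the rank: 4.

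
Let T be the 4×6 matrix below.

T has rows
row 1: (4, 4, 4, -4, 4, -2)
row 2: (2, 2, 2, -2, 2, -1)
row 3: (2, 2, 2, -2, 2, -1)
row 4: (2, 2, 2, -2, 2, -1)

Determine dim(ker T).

Row reduce to echelon form.
R2 ← R2 − (1/2)·R1: [0, 0, 0, 0, 0, 0]
R3 ← R3 − (1/2)·R1: [0, 0, 0, 0, 0, 0]
R4 ← R4 − (1/2)·R1: [0, 0, 0, 0, 0, 0]
1 nonzero row, so rank(T) = 1.
T has 6 columns; by rank–nullity, nullity = 6 − 1 = 5.

5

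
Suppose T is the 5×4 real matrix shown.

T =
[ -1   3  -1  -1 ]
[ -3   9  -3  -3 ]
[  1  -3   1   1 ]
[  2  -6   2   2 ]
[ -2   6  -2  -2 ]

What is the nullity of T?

3

Row reduce to echelon form.
R2 ← R2 − (3)·R1: [0, 0, 0, 0]
R3 ← R3 + R1: [0, 0, 0, 0]
R4 ← R4 + (2)·R1: [0, 0, 0, 0]
R5 ← R5 − (2)·R1: [0, 0, 0, 0]
1 nonzero row, so rank(T) = 1.
T has 4 columns; by rank–nullity, nullity = 4 − 1 = 3.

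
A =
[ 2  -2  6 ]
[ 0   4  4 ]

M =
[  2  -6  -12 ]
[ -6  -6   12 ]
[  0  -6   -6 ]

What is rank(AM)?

2

First compute AM:
[[ 16, -36, -84],
 [-24, -48,  24]]
Now row reduce the product.
R2 ← R2 + (3/2)·R1: [0, -102, -102]
2 nonzero rows, so rank(AM) = 2.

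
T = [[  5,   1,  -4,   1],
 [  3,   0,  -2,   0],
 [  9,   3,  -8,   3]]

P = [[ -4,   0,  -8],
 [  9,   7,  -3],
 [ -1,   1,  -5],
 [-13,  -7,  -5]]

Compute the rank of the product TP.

1

First compute TP:
[[-20,  -4, -28],
 [-10,  -2, -14],
 [-40,  -8, -56]]
Now row reduce the product.
R2 ← R2 − (1/2)·R1: [0, 0, 0]
R3 ← R3 − (2)·R1: [0, 0, 0]
1 nonzero row, so rank(TP) = 1.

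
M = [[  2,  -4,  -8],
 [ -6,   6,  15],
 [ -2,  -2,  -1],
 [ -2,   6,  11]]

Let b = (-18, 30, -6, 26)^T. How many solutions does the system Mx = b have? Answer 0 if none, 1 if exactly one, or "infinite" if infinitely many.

infinite

Row reduce the augmented matrix [M | b].
R2 ← R2 + (3)·R1: [0, -6, -9, -24]
R3 ← R3 + R1: [0, -6, -9, -24]
R4 ← R4 + R1: [0, 2, 3, 8]
R3 ← R3 − R2: [0, 0, 0, 0]
R4 ← R4 + (1/3)·R2: [0, 0, 0, 0]
The echelon form has 2 nonzero rows, and every pivot lies in the first 3 columns, so rank(M) = rank([M|b]) = 2.
The system is consistent.
rank = 2 < 3 unknowns, so there are infinitely many solutions.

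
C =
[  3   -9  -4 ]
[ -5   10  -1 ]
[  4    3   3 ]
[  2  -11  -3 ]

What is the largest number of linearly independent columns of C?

3

Row reduce to echelon form.
R2 ← R2 + (5/3)·R1: [0, -5, -23/3]
R3 ← R3 − (4/3)·R1: [0, 15, 25/3]
R4 ← R4 − (2/3)·R1: [0, -5, -1/3]
R3 ← R3 + (3)·R2: [0, 0, -44/3]
R4 ← R4 − R2: [0, 0, 22/3]
R4 ← R4 + (1/2)·R3: [0, 0, 0]
Echelon form has 3 nonzero rows, so rank(C) = 3.
The rank gives the maximum number of linearly independent columns: 3.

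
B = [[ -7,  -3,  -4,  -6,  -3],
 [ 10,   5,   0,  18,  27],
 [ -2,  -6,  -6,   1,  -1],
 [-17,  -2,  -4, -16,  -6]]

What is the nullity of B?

Row reduce to echelon form.
R2 ← R2 + (10/7)·R1: [0, 5/7, -40/7, 66/7, 159/7]
R3 ← R3 − (2/7)·R1: [0, -36/7, -34/7, 19/7, -1/7]
R4 ← R4 − (17/7)·R1: [0, 37/7, 40/7, -10/7, 9/7]
R3 ← R3 + (36/5)·R2: [0, 0, -46, 353/5, 817/5]
R4 ← R4 − (37/5)·R2: [0, 0, 48, -356/5, -834/5]
R4 ← R4 + (24/23)·R3: [0, 0, 0, 284/115, 426/115]
4 nonzero rows, so rank(B) = 4.
B has 5 columns; by rank–nullity, nullity = 5 − 4 = 1.

1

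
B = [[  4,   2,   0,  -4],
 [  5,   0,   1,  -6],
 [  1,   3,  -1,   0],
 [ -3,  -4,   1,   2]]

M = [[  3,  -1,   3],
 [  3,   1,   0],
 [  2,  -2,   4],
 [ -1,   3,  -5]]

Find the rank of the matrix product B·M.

2

First compute BM:
[[ 22, -14,  32],
 [ 23, -25,  49],
 [ 10,   4,  -1],
 [-21,   3, -15]]
Now row reduce the product.
R2 ← R2 − (23/22)·R1: [0, -114/11, 171/11]
R3 ← R3 − (5/11)·R1: [0, 114/11, -171/11]
R4 ← R4 + (21/22)·R1: [0, -114/11, 171/11]
R3 ← R3 + R2: [0, 0, 0]
R4 ← R4 − R2: [0, 0, 0]
2 nonzero rows, so rank(BM) = 2.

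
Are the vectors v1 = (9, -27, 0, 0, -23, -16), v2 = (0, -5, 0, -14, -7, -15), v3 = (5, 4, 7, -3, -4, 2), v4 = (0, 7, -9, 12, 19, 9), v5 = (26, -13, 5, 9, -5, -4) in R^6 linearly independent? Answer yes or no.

Form the matrix with these vectors as rows and row reduce.
R3 ← R3 − (5/9)·R1: [0, 19, 7, -3, 79/9, 98/9]
R5 ← R5 − (26/9)·R1: [0, 65, 5, 9, 553/9, 380/9]
R3 ← R3 + (19/5)·R2: [0, 0, 7, -281/5, -802/45, -415/9]
R4 ← R4 + (7/5)·R2: [0, 0, -9, -38/5, 46/5, -12]
R5 ← R5 + (13)·R2: [0, 0, 5, -173, -266/9, -1375/9]
R4 ← R4 + (9/7)·R3: [0, 0, 0, -559/7, -96/7, -499/7]
R5 ← R5 − (5/7)·R3: [0, 0, 0, -930/7, -1060/63, -7550/63]
R5 ← R5 − (930/559)·R4: [0, 0, 0, 0, 30140/5031, -6260/5031]
5 nonzero rows, so the 5 vectors span a space of dimension 5.
Since 5 = 5, the vectors are linearly independent.

yes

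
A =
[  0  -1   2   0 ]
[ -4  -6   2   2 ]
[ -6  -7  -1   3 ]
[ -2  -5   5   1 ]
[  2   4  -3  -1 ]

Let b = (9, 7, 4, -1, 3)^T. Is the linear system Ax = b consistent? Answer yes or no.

no

Row reduce the augmented matrix [A | b].
Swap R1 ↔ R2
R3 ← R3 − (3/2)·R1: [0, 2, -4, 0, -13/2]
R4 ← R4 − (1/2)·R1: [0, -2, 4, 0, -9/2]
R5 ← R5 + (1/2)·R1: [0, 1, -2, 0, 13/2]
R3 ← R3 + (2)·R2: [0, 0, 0, 0, 23/2]
R4 ← R4 − (2)·R2: [0, 0, 0, 0, -45/2]
R5 ← R5 + R2: [0, 0, 0, 0, 31/2]
R4 ← R4 + (45/23)·R3: [0, 0, 0, 0, 0]
R5 ← R5 − (31/23)·R3: [0, 0, 0, 0, 0]
The echelon form has 3 nonzero rows; the last pivot sits in the augmented column, so rank(A) = 2 but rank([A|b]) = 3.
Since the ranks differ, the system is inconsistent.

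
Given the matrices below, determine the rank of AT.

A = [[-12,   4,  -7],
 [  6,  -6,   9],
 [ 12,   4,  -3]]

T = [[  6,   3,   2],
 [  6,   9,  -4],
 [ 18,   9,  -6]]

First compute AT:
[[-174, -63,   2],
 [162,  45, -18],
 [ 42,  45,  26]]
Now row reduce the product.
R2 ← R2 + (27/29)·R1: [0, -396/29, -468/29]
R3 ← R3 + (7/29)·R1: [0, 864/29, 768/29]
R3 ← R3 + (24/11)·R2: [0, 0, -96/11]
3 nonzero rows, so rank(AT) = 3.

3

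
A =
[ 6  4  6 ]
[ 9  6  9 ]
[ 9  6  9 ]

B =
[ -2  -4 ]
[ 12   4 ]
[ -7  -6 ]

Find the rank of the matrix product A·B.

1

First compute AB:
[[ -6, -44],
 [ -9, -66],
 [ -9, -66]]
Now row reduce the product.
R2 ← R2 − (3/2)·R1: [0, 0]
R3 ← R3 − (3/2)·R1: [0, 0]
1 nonzero row, so rank(AB) = 1.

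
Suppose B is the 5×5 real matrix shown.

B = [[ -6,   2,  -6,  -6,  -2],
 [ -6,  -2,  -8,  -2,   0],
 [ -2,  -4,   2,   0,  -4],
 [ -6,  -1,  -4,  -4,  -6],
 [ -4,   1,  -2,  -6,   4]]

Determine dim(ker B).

1

Row reduce to echelon form.
R2 ← R2 − R1: [0, -4, -2, 4, 2]
R3 ← R3 − (1/3)·R1: [0, -14/3, 4, 2, -10/3]
R4 ← R4 − R1: [0, -3, 2, 2, -4]
R5 ← R5 − (2/3)·R1: [0, -1/3, 2, -2, 16/3]
R3 ← R3 − (7/6)·R2: [0, 0, 19/3, -8/3, -17/3]
R4 ← R4 − (3/4)·R2: [0, 0, 7/2, -1, -11/2]
R5 ← R5 − (1/12)·R2: [0, 0, 13/6, -7/3, 31/6]
R4 ← R4 − (21/38)·R3: [0, 0, 0, 9/19, -45/19]
R5 ← R5 − (13/38)·R3: [0, 0, 0, -27/19, 135/19]
R5 ← R5 + (3)·R4: [0, 0, 0, 0, 0]
4 nonzero rows, so rank(B) = 4.
B has 5 columns; by rank–nullity, nullity = 5 − 4 = 1.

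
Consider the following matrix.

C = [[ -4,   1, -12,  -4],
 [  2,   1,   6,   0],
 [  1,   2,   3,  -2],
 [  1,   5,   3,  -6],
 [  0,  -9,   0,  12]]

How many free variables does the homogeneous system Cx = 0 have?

2

Row reduce to echelon form.
R2 ← R2 + (1/2)·R1: [0, 3/2, 0, -2]
R3 ← R3 + (1/4)·R1: [0, 9/4, 0, -3]
R4 ← R4 + (1/4)·R1: [0, 21/4, 0, -7]
R3 ← R3 − (3/2)·R2: [0, 0, 0, 0]
R4 ← R4 − (7/2)·R2: [0, 0, 0, 0]
R5 ← R5 + (6)·R2: [0, 0, 0, 0]
2 nonzero rows, so rank(C) = 2.
C has 4 columns; by rank–nullity, nullity = 4 − 2 = 2.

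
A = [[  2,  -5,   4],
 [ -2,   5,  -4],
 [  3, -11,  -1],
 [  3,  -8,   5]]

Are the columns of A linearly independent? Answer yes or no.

Row reduce A to echelon form.
R2 ← R2 + R1: [0, 0, 0]
R3 ← R3 − (3/2)·R1: [0, -7/2, -7]
R4 ← R4 − (3/2)·R1: [0, -1/2, -1]
Swap R2 ↔ R3
R4 ← R4 − (1/7)·R2: [0, 0, 0]
2 pivots among 3 columns.
Only 2 < 3 pivot columns, so the columns are linearly dependent.

no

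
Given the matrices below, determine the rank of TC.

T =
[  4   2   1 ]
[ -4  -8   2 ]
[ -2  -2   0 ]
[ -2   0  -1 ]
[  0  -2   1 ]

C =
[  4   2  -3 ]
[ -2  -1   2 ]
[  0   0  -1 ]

2

First compute TC:
[[ 12,   6,  -9],
 [  0,   0,  -6],
 [ -4,  -2,   2],
 [ -8,  -4,   7],
 [  4,   2,  -5]]
Now row reduce the product.
R3 ← R3 + (1/3)·R1: [0, 0, -1]
R4 ← R4 + (2/3)·R1: [0, 0, 1]
R5 ← R5 − (1/3)·R1: [0, 0, -2]
R3 ← R3 − (1/6)·R2: [0, 0, 0]
R4 ← R4 + (1/6)·R2: [0, 0, 0]
R5 ← R5 − (1/3)·R2: [0, 0, 0]
2 nonzero rows, so rank(TC) = 2.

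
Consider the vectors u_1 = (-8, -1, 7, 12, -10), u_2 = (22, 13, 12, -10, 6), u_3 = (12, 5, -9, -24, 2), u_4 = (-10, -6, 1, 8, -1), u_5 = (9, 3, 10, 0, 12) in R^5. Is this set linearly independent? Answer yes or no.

yes

Form the matrix with these vectors as rows and row reduce.
R2 ← R2 + (11/4)·R1: [0, 41/4, 125/4, 23, -43/2]
R3 ← R3 + (3/2)·R1: [0, 7/2, 3/2, -6, -13]
R4 ← R4 − (5/4)·R1: [0, -19/4, -31/4, -7, 23/2]
R5 ← R5 + (9/8)·R1: [0, 15/8, 143/8, 27/2, 3/4]
R3 ← R3 − (14/41)·R2: [0, 0, -376/41, -568/41, -232/41]
R4 ← R4 + (19/41)·R2: [0, 0, 276/41, 150/41, 63/41]
R5 ← R5 − (15/82)·R2: [0, 0, 997/82, 381/41, 192/41]
R4 ← R4 + (69/94)·R3: [0, 0, 0, -306/47, -123/47]
R5 ← R5 + (997/752)·R3: [0, 0, 0, -853/94, -265/94]
R5 ← R5 − (853/612)·R4: [0, 0, 0, 0, 169/204]
5 nonzero rows, so the 5 vectors span a space of dimension 5.
Since 5 = 5, the vectors are linearly independent.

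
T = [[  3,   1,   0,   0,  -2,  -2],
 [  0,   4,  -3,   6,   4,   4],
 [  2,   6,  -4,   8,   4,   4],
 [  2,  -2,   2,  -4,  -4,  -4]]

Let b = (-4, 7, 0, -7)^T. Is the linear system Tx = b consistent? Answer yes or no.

Row reduce the augmented matrix [T | b].
R3 ← R3 − (2/3)·R1: [0, 16/3, -4, 8, 16/3, 16/3, 8/3]
R4 ← R4 − (2/3)·R1: [0, -8/3, 2, -4, -8/3, -8/3, -13/3]
R3 ← R3 − (4/3)·R2: [0, 0, 0, 0, 0, 0, -20/3]
R4 ← R4 + (2/3)·R2: [0, 0, 0, 0, 0, 0, 1/3]
R4 ← R4 + (1/20)·R3: [0, 0, 0, 0, 0, 0, 0]
The echelon form has 3 nonzero rows; the last pivot sits in the augmented column, so rank(T) = 2 but rank([T|b]) = 3.
Since the ranks differ, the system is inconsistent.

no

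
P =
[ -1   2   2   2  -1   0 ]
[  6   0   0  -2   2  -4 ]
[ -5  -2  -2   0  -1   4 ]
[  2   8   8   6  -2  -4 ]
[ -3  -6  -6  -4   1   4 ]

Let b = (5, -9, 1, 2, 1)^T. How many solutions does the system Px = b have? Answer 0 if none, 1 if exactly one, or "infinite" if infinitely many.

Row reduce the augmented matrix [P | b].
R2 ← R2 + (6)·R1: [0, 12, 12, 10, -4, -4, 21]
R3 ← R3 − (5)·R1: [0, -12, -12, -10, 4, 4, -24]
R4 ← R4 + (2)·R1: [0, 12, 12, 10, -4, -4, 12]
R5 ← R5 − (3)·R1: [0, -12, -12, -10, 4, 4, -14]
R3 ← R3 + R2: [0, 0, 0, 0, 0, 0, -3]
R4 ← R4 − R2: [0, 0, 0, 0, 0, 0, -9]
R5 ← R5 + R2: [0, 0, 0, 0, 0, 0, 7]
R4 ← R4 − (3)·R3: [0, 0, 0, 0, 0, 0, 0]
R5 ← R5 + (7/3)·R3: [0, 0, 0, 0, 0, 0, 0]
The echelon form has 3 nonzero rows; the last pivot sits in the augmented column, so rank(P) = 2 but rank([P|b]) = 3.
Since the ranks differ, the system is inconsistent.
It has no solutions.

0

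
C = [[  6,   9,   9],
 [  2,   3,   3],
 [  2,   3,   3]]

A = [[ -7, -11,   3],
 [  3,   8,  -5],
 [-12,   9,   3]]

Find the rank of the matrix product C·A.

1

First compute CA:
[[-123,  87,   0],
 [-41,  29,   0],
 [-41,  29,   0]]
Now row reduce the product.
R2 ← R2 − (1/3)·R1: [0, 0, 0]
R3 ← R3 − (1/3)·R1: [0, 0, 0]
1 nonzero row, so rank(CA) = 1.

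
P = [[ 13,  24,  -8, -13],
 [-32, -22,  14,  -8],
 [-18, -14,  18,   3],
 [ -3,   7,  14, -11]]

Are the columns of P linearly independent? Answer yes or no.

yes

Row reduce P to echelon form.
R2 ← R2 + (32/13)·R1: [0, 482/13, -74/13, -40]
R3 ← R3 + (18/13)·R1: [0, 250/13, 90/13, -15]
R4 ← R4 + (3/13)·R1: [0, 163/13, 158/13, -14]
R3 ← R3 − (125/241)·R2: [0, 0, 2380/241, 1385/241]
R4 ← R4 − (163/482)·R2: [0, 0, 3393/241, -114/241]
R4 ← R4 − (3393/2380)·R3: [0, 0, 0, -4125/476]
4 pivots among 4 columns.
Every column is a pivot column, so the columns are linearly independent.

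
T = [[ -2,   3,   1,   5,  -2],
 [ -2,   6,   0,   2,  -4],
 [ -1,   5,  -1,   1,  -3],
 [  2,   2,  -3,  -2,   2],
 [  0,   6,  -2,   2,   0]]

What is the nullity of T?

1

Row reduce to echelon form.
R2 ← R2 − R1: [0, 3, -1, -3, -2]
R3 ← R3 − (1/2)·R1: [0, 7/2, -3/2, -3/2, -2]
R4 ← R4 + R1: [0, 5, -2, 3, 0]
R3 ← R3 − (7/6)·R2: [0, 0, -1/3, 2, 1/3]
R4 ← R4 − (5/3)·R2: [0, 0, -1/3, 8, 10/3]
R5 ← R5 − (2)·R2: [0, 0, 0, 8, 4]
R4 ← R4 − R3: [0, 0, 0, 6, 3]
R5 ← R5 − (4/3)·R4: [0, 0, 0, 0, 0]
4 nonzero rows, so rank(T) = 4.
T has 5 columns; by rank–nullity, nullity = 5 − 4 = 1.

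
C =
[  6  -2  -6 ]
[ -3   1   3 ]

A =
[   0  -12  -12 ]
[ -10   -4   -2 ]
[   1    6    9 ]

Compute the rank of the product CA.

1

First compute CA:
[[ 14, -100, -122],
 [ -7,  50,  61]]
Now row reduce the product.
R2 ← R2 + (1/2)·R1: [0, 0, 0]
1 nonzero row, so rank(CA) = 1.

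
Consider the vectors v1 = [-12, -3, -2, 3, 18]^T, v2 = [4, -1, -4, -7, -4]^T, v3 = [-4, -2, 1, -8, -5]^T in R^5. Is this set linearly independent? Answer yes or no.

yes

Form the matrix with these vectors as rows and row reduce.
R2 ← R2 + (1/3)·R1: [0, -2, -14/3, -6, 2]
R3 ← R3 − (1/3)·R1: [0, -1, 5/3, -9, -11]
R3 ← R3 − (1/2)·R2: [0, 0, 4, -6, -12]
3 nonzero rows, so the 3 vectors span a space of dimension 3.
Since 3 = 3, the vectors are linearly independent.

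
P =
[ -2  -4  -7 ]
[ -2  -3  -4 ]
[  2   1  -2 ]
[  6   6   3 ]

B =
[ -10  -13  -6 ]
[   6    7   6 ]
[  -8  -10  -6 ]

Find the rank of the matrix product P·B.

2

First compute PB:
[[ 52,  68,  30],
 [ 34,  45,  18],
 [  2,   1,   6],
 [-48, -66, -18]]
Now row reduce the product.
R2 ← R2 − (17/26)·R1: [0, 7/13, -21/13]
R3 ← R3 − (1/26)·R1: [0, -21/13, 63/13]
R4 ← R4 + (12/13)·R1: [0, -42/13, 126/13]
R3 ← R3 + (3)·R2: [0, 0, 0]
R4 ← R4 + (6)·R2: [0, 0, 0]
2 nonzero rows, so rank(PB) = 2.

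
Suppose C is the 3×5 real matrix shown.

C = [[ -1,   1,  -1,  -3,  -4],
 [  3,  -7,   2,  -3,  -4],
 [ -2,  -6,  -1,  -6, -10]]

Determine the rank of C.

3

Row reduce to echelon form.
R2 ← R2 + (3)·R1: [0, -4, -1, -12, -16]
R3 ← R3 − (2)·R1: [0, -8, 1, 0, -2]
R3 ← R3 − (2)·R2: [0, 0, 3, 24, 30]
Echelon form has 3 nonzero rows, so rank(C) = 3.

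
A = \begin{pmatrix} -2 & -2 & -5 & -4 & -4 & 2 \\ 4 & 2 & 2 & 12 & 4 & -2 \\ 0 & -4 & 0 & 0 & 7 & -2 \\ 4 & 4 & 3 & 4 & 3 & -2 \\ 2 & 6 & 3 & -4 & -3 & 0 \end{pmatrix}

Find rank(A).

Row reduce to echelon form.
R2 ← R2 + (2)·R1: [0, -2, -8, 4, -4, 2]
R4 ← R4 + (2)·R1: [0, 0, -7, -4, -5, 2]
R5 ← R5 + R1: [0, 4, -2, -8, -7, 2]
R3 ← R3 − (2)·R2: [0, 0, 16, -8, 15, -6]
R5 ← R5 + (2)·R2: [0, 0, -18, 0, -15, 6]
R4 ← R4 + (7/16)·R3: [0, 0, 0, -15/2, 25/16, -5/8]
R5 ← R5 + (9/8)·R3: [0, 0, 0, -9, 15/8, -3/4]
R5 ← R5 − (6/5)·R4: [0, 0, 0, 0, 0, 0]
Echelon form has 4 nonzero rows, so rank(A) = 4.

4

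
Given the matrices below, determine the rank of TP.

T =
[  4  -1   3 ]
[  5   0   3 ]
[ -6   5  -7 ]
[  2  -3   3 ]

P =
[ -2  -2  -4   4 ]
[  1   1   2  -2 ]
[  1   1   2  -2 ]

1

First compute TP:
[[ -6,  -6, -12,  12],
 [ -7,  -7, -14,  14],
 [ 10,  10,  20, -20],
 [ -4,  -4,  -8,   8]]
Now row reduce the product.
R2 ← R2 − (7/6)·R1: [0, 0, 0, 0]
R3 ← R3 + (5/3)·R1: [0, 0, 0, 0]
R4 ← R4 − (2/3)·R1: [0, 0, 0, 0]
1 nonzero row, so rank(TP) = 1.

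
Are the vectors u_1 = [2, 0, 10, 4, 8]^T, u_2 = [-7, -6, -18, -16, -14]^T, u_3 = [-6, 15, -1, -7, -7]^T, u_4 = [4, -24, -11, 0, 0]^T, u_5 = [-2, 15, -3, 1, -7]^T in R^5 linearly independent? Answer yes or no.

Form the matrix with these vectors as rows and row reduce.
R2 ← R2 + (7/2)·R1: [0, -6, 17, -2, 14]
R3 ← R3 + (3)·R1: [0, 15, 29, 5, 17]
R4 ← R4 − (2)·R1: [0, -24, -31, -8, -16]
R5 ← R5 + R1: [0, 15, 7, 5, 1]
R3 ← R3 + (5/2)·R2: [0, 0, 143/2, 0, 52]
R4 ← R4 − (4)·R2: [0, 0, -99, 0, -72]
R5 ← R5 + (5/2)·R2: [0, 0, 99/2, 0, 36]
R4 ← R4 + (18/13)·R3: [0, 0, 0, 0, 0]
R5 ← R5 − (9/13)·R3: [0, 0, 0, 0, 0]
3 nonzero rows, so the 5 vectors span a space of dimension 3.
Since 3 < 5, the vectors are linearly dependent.

no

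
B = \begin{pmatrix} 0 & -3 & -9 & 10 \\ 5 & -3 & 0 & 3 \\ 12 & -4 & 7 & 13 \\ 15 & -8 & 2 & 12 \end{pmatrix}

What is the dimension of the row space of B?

3

Row reduce to echelon form.
Swap R1 ↔ R2
R3 ← R3 − (12/5)·R1: [0, 16/5, 7, 29/5]
R4 ← R4 − (3)·R1: [0, 1, 2, 3]
R3 ← R3 + (16/15)·R2: [0, 0, -13/5, 247/15]
R4 ← R4 + (1/3)·R2: [0, 0, -1, 19/3]
R4 ← R4 − (5/13)·R3: [0, 0, 0, 0]
Echelon form has 3 nonzero rows, so rank(B) = 3.
The row space has dimension equal to the rank: 3.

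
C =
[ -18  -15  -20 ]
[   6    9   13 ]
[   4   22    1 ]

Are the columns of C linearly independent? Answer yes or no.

Row reduce C to echelon form.
R2 ← R2 + (1/3)·R1: [0, 4, 19/3]
R3 ← R3 + (2/9)·R1: [0, 56/3, -31/9]
R3 ← R3 − (14/3)·R2: [0, 0, -33]
3 pivots among 3 columns.
Every column is a pivot column, so the columns are linearly independent.

yes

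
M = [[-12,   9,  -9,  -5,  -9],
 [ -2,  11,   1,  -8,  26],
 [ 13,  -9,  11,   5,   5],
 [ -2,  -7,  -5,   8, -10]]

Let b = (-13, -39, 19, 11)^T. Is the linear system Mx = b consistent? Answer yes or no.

yes

Row reduce the augmented matrix [M | b].
R2 ← R2 − (1/6)·R1: [0, 19/2, 5/2, -43/6, 55/2, -221/6]
R3 ← R3 + (13/12)·R1: [0, 3/4, 5/4, -5/12, -19/4, 59/12]
R4 ← R4 − (1/6)·R1: [0, -17/2, -7/2, 53/6, -17/2, 79/6]
R3 ← R3 − (3/38)·R2: [0, 0, 20/19, 17/114, -263/38, 446/57]
R4 ← R4 + (17/19)·R2: [0, 0, -24/19, 46/19, 306/19, -376/19]
R4 ← R4 + (6/5)·R3: [0, 0, 0, 13/5, 39/5, -52/5]
The echelon form has 4 nonzero rows, and every pivot lies in the first 5 columns, so rank(M) = rank([M|b]) = 4.
The system is consistent.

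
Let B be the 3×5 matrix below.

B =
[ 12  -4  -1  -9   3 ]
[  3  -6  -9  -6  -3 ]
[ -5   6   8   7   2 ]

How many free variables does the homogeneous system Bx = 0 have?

3

Row reduce to echelon form.
R2 ← R2 − (1/4)·R1: [0, -5, -35/4, -15/4, -15/4]
R3 ← R3 + (5/12)·R1: [0, 13/3, 91/12, 13/4, 13/4]
R3 ← R3 + (13/15)·R2: [0, 0, 0, 0, 0]
2 nonzero rows, so rank(B) = 2.
B has 5 columns; by rank–nullity, nullity = 5 − 2 = 3.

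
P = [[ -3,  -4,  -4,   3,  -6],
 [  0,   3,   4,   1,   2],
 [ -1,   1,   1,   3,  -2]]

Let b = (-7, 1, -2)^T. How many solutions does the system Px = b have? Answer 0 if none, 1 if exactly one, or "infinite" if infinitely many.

Row reduce the augmented matrix [P | b].
R3 ← R3 − (1/3)·R1: [0, 7/3, 7/3, 2, 0, 1/3]
R3 ← R3 − (7/9)·R2: [0, 0, -7/9, 11/9, -14/9, -4/9]
The echelon form has 3 nonzero rows, and every pivot lies in the first 5 columns, so rank(P) = rank([P|b]) = 3.
The system is consistent.
rank = 3 < 5 unknowns, so there are infinitely many solutions.

infinite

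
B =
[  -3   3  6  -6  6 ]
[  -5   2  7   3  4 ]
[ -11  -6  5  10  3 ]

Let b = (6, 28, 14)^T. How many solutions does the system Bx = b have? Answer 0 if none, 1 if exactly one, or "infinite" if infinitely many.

Row reduce the augmented matrix [B | b].
R2 ← R2 − (5/3)·R1: [0, -3, -3, 13, -6, 18]
R3 ← R3 − (11/3)·R1: [0, -17, -17, 32, -19, -8]
R3 ← R3 − (17/3)·R2: [0, 0, 0, -125/3, 15, -110]
The echelon form has 3 nonzero rows, and every pivot lies in the first 5 columns, so rank(B) = rank([B|b]) = 3.
The system is consistent.
rank = 3 < 5 unknowns, so there are infinitely many solutions.

infinite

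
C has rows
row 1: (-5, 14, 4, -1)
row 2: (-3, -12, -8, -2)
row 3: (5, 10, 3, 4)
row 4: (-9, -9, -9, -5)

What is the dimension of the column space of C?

4

Row reduce to echelon form.
R2 ← R2 − (3/5)·R1: [0, -102/5, -52/5, -7/5]
R3 ← R3 + R1: [0, 24, 7, 3]
R4 ← R4 − (9/5)·R1: [0, -171/5, -81/5, -16/5]
R3 ← R3 + (20/17)·R2: [0, 0, -89/17, 23/17]
R4 ← R4 − (57/34)·R2: [0, 0, 21/17, -29/34]
R4 ← R4 + (21/89)·R3: [0, 0, 0, -95/178]
Echelon form has 4 nonzero rows, so rank(C) = 4.
The column space has dimension equal to the rank: 4.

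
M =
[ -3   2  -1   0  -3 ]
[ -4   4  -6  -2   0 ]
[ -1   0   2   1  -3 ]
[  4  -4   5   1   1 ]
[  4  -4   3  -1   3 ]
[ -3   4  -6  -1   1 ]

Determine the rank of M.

3

Row reduce to echelon form.
R2 ← R2 − (4/3)·R1: [0, 4/3, -14/3, -2, 4]
R3 ← R3 − (1/3)·R1: [0, -2/3, 7/3, 1, -2]
R4 ← R4 + (4/3)·R1: [0, -4/3, 11/3, 1, -3]
R5 ← R5 + (4/3)·R1: [0, -4/3, 5/3, -1, -1]
R6 ← R6 − R1: [0, 2, -5, -1, 4]
R3 ← R3 + (1/2)·R2: [0, 0, 0, 0, 0]
R4 ← R4 + R2: [0, 0, -1, -1, 1]
R5 ← R5 + R2: [0, 0, -3, -3, 3]
R6 ← R6 − (3/2)·R2: [0, 0, 2, 2, -2]
Swap R3 ↔ R4
R5 ← R5 − (3)·R3: [0, 0, 0, 0, 0]
R6 ← R6 + (2)·R3: [0, 0, 0, 0, 0]
Echelon form has 3 nonzero rows, so rank(M) = 3.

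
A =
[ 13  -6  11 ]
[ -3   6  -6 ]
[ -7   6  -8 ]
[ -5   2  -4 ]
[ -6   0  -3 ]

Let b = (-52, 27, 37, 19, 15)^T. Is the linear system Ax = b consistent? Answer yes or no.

Row reduce the augmented matrix [A | b].
R2 ← R2 + (3/13)·R1: [0, 60/13, -45/13, 15]
R3 ← R3 + (7/13)·R1: [0, 36/13, -27/13, 9]
R4 ← R4 + (5/13)·R1: [0, -4/13, 3/13, -1]
R5 ← R5 + (6/13)·R1: [0, -36/13, 27/13, -9]
R3 ← R3 − (3/5)·R2: [0, 0, 0, 0]
R4 ← R4 + (1/15)·R2: [0, 0, 0, 0]
R5 ← R5 + (3/5)·R2: [0, 0, 0, 0]
The echelon form has 2 nonzero rows, and every pivot lies in the first 3 columns, so rank(A) = rank([A|b]) = 2.
The system is consistent.

yes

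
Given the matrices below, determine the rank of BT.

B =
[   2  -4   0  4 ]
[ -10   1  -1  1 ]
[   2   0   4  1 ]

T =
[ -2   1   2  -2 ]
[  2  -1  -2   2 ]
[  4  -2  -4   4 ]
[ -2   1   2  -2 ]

1

First compute BT:
[[-20,  10,  20, -20],
 [ 16,  -8, -16,  16],
 [ 10,  -5, -10,  10]]
Now row reduce the product.
R2 ← R2 + (4/5)·R1: [0, 0, 0, 0]
R3 ← R3 + (1/2)·R1: [0, 0, 0, 0]
1 nonzero row, so rank(BT) = 1.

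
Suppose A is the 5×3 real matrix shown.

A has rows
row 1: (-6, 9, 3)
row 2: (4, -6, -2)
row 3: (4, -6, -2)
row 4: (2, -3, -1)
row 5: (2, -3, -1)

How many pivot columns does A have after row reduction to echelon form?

1

Row reduce to echelon form.
R2 ← R2 + (2/3)·R1: [0, 0, 0]
R3 ← R3 + (2/3)·R1: [0, 0, 0]
R4 ← R4 + (1/3)·R1: [0, 0, 0]
R5 ← R5 + (1/3)·R1: [0, 0, 0]
Echelon form has 1 nonzero row, so rank(A) = 1.
Each nonzero row contributes one pivot column: 1 pivot columns.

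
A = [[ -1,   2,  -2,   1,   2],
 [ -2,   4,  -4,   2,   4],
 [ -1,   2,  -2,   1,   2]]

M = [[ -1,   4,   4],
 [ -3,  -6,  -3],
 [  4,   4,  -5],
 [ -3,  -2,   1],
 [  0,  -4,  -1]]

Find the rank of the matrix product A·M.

1

First compute AM:
[[-16, -34,  -1],
 [-32, -68,  -2],
 [-16, -34,  -1]]
Now row reduce the product.
R2 ← R2 − (2)·R1: [0, 0, 0]
R3 ← R3 − R1: [0, 0, 0]
1 nonzero row, so rank(AM) = 1.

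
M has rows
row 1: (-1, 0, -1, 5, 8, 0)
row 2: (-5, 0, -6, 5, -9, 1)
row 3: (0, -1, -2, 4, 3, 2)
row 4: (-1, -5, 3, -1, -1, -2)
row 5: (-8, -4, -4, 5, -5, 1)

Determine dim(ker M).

1

Row reduce to echelon form.
R2 ← R2 − (5)·R1: [0, 0, -1, -20, -49, 1]
R4 ← R4 − R1: [0, -5, 4, -6, -9, -2]
R5 ← R5 − (8)·R1: [0, -4, 4, -35, -69, 1]
Swap R2 ↔ R3
R4 ← R4 − (5)·R2: [0, 0, 14, -26, -24, -12]
R5 ← R5 − (4)·R2: [0, 0, 12, -51, -81, -7]
R4 ← R4 + (14)·R3: [0, 0, 0, -306, -710, 2]
R5 ← R5 + (12)·R3: [0, 0, 0, -291, -669, 5]
R5 ← R5 − (97/102)·R4: [0, 0, 0, 0, 316/51, 158/51]
5 nonzero rows, so rank(M) = 5.
M has 6 columns; by rank–nullity, nullity = 6 − 5 = 1.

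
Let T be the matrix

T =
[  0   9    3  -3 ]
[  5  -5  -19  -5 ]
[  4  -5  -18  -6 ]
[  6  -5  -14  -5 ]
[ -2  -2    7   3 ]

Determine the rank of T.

Row reduce to echelon form.
Swap R1 ↔ R2
R3 ← R3 − (4/5)·R1: [0, -1, -14/5, -2]
R4 ← R4 − (6/5)·R1: [0, 1, 44/5, 1]
R5 ← R5 + (2/5)·R1: [0, -4, -3/5, 1]
R3 ← R3 + (1/9)·R2: [0, 0, -37/15, -7/3]
R4 ← R4 − (1/9)·R2: [0, 0, 127/15, 4/3]
R5 ← R5 + (4/9)·R2: [0, 0, 11/15, -1/3]
R4 ← R4 + (127/37)·R3: [0, 0, 0, -247/37]
R5 ← R5 + (11/37)·R3: [0, 0, 0, -38/37]
R5 ← R5 − (2/13)·R4: [0, 0, 0, 0]
Echelon form has 4 nonzero rows, so rank(T) = 4.

4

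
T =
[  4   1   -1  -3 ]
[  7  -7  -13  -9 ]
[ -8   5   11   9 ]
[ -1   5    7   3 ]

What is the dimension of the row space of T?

Row reduce to echelon form.
R2 ← R2 − (7/4)·R1: [0, -35/4, -45/4, -15/4]
R3 ← R3 + (2)·R1: [0, 7, 9, 3]
R4 ← R4 + (1/4)·R1: [0, 21/4, 27/4, 9/4]
R3 ← R3 + (4/5)·R2: [0, 0, 0, 0]
R4 ← R4 + (3/5)·R2: [0, 0, 0, 0]
Echelon form has 2 nonzero rows, so rank(T) = 2.
The row space has dimension equal to the rank: 2.

2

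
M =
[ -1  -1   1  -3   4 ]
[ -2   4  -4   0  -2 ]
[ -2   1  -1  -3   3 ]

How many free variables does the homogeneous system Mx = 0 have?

3

Row reduce to echelon form.
R2 ← R2 − (2)·R1: [0, 6, -6, 6, -10]
R3 ← R3 − (2)·R1: [0, 3, -3, 3, -5]
R3 ← R3 − (1/2)·R2: [0, 0, 0, 0, 0]
2 nonzero rows, so rank(M) = 2.
M has 5 columns; by rank–nullity, nullity = 5 − 2 = 3.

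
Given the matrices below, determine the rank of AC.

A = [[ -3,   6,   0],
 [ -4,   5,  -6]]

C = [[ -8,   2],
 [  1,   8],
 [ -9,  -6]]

First compute AC:
[[ 30,  42],
 [ 91,  68]]
Now row reduce the product.
R2 ← R2 − (91/30)·R1: [0, -297/5]
2 nonzero rows, so rank(AC) = 2.

2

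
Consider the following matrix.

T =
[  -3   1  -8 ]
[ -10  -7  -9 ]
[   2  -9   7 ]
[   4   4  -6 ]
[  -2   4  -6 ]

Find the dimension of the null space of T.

Row reduce to echelon form.
R2 ← R2 − (10/3)·R1: [0, -31/3, 53/3]
R3 ← R3 + (2/3)·R1: [0, -25/3, 5/3]
R4 ← R4 + (4/3)·R1: [0, 16/3, -50/3]
R5 ← R5 − (2/3)·R1: [0, 10/3, -2/3]
R3 ← R3 − (25/31)·R2: [0, 0, -390/31]
R4 ← R4 + (16/31)·R2: [0, 0, -234/31]
R5 ← R5 + (10/31)·R2: [0, 0, 156/31]
R4 ← R4 − (3/5)·R3: [0, 0, 0]
R5 ← R5 + (2/5)·R3: [0, 0, 0]
3 nonzero rows, so rank(T) = 3.
T has 3 columns; by rank–nullity, nullity = 3 − 3 = 0.

0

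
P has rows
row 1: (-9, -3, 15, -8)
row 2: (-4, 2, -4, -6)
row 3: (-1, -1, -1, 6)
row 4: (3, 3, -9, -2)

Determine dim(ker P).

Row reduce to echelon form.
R2 ← R2 − (4/9)·R1: [0, 10/3, -32/3, -22/9]
R3 ← R3 − (1/9)·R1: [0, -2/3, -8/3, 62/9]
R4 ← R4 + (1/3)·R1: [0, 2, -4, -14/3]
R3 ← R3 + (1/5)·R2: [0, 0, -24/5, 32/5]
R4 ← R4 − (3/5)·R2: [0, 0, 12/5, -16/5]
R4 ← R4 + (1/2)·R3: [0, 0, 0, 0]
3 nonzero rows, so rank(P) = 3.
P has 4 columns; by rank–nullity, nullity = 4 − 3 = 1.

1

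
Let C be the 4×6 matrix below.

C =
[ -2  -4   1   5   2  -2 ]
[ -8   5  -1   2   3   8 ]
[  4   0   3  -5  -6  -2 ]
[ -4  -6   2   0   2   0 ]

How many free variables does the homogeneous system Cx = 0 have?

2

Row reduce to echelon form.
R2 ← R2 − (4)·R1: [0, 21, -5, -18, -5, 16]
R3 ← R3 + (2)·R1: [0, -8, 5, 5, -2, -6]
R4 ← R4 − (2)·R1: [0, 2, 0, -10, -2, 4]
R3 ← R3 + (8/21)·R2: [0, 0, 65/21, -13/7, -82/21, 2/21]
R4 ← R4 − (2/21)·R2: [0, 0, 10/21, -58/7, -32/21, 52/21]
R4 ← R4 − (2/13)·R3: [0, 0, 0, -8, -12/13, 32/13]
4 nonzero rows, so rank(C) = 4.
C has 6 columns; by rank–nullity, nullity = 6 − 4 = 2.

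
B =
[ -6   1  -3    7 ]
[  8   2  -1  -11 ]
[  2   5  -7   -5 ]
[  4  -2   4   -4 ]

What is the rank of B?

Row reduce to echelon form.
R2 ← R2 + (4/3)·R1: [0, 10/3, -5, -5/3]
R3 ← R3 + (1/3)·R1: [0, 16/3, -8, -8/3]
R4 ← R4 + (2/3)·R1: [0, -4/3, 2, 2/3]
R3 ← R3 − (8/5)·R2: [0, 0, 0, 0]
R4 ← R4 + (2/5)·R2: [0, 0, 0, 0]
Echelon form has 2 nonzero rows, so rank(B) = 2.

2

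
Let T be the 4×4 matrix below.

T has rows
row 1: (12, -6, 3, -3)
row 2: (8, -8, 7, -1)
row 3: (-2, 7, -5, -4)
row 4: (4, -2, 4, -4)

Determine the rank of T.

3

Row reduce to echelon form.
R2 ← R2 − (2/3)·R1: [0, -4, 5, 1]
R3 ← R3 + (1/6)·R1: [0, 6, -9/2, -9/2]
R4 ← R4 − (1/3)·R1: [0, 0, 3, -3]
R3 ← R3 + (3/2)·R2: [0, 0, 3, -3]
R4 ← R4 − R3: [0, 0, 0, 0]
Echelon form has 3 nonzero rows, so rank(T) = 3.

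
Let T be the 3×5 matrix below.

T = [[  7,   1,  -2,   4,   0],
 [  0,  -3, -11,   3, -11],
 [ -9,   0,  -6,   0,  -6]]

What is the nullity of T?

2

Row reduce to echelon form.
R3 ← R3 + (9/7)·R1: [0, 9/7, -60/7, 36/7, -6]
R3 ← R3 + (3/7)·R2: [0, 0, -93/7, 45/7, -75/7]
3 nonzero rows, so rank(T) = 3.
T has 5 columns; by rank–nullity, nullity = 5 − 3 = 2.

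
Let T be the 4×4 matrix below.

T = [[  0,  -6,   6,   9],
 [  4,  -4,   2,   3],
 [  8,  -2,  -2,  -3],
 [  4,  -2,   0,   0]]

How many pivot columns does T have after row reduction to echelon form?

2

Row reduce to echelon form.
Swap R1 ↔ R2
R3 ← R3 − (2)·R1: [0, 6, -6, -9]
R4 ← R4 − R1: [0, 2, -2, -3]
R3 ← R3 + R2: [0, 0, 0, 0]
R4 ← R4 + (1/3)·R2: [0, 0, 0, 0]
Echelon form has 2 nonzero rows, so rank(T) = 2.
Each nonzero row contributes one pivot column: 2 pivot columns.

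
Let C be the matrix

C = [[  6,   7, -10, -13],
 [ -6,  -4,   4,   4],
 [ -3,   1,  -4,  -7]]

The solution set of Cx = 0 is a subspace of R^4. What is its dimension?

Row reduce to echelon form.
R2 ← R2 + R1: [0, 3, -6, -9]
R3 ← R3 + (1/2)·R1: [0, 9/2, -9, -27/2]
R3 ← R3 − (3/2)·R2: [0, 0, 0, 0]
2 nonzero rows, so rank(C) = 2.
C has 4 columns; by rank–nullity, nullity = 4 − 2 = 2.

2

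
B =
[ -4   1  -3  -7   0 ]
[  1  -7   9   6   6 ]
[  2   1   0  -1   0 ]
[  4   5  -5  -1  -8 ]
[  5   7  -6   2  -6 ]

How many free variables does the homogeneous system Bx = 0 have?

Row reduce to echelon form.
R2 ← R2 + (1/4)·R1: [0, -27/4, 33/4, 17/4, 6]
R3 ← R3 + (1/2)·R1: [0, 3/2, -3/2, -9/2, 0]
R4 ← R4 + R1: [0, 6, -8, -8, -8]
R5 ← R5 + (5/4)·R1: [0, 33/4, -39/4, -27/4, -6]
R3 ← R3 + (2/9)·R2: [0, 0, 1/3, -32/9, 4/3]
R4 ← R4 + (8/9)·R2: [0, 0, -2/3, -38/9, -8/3]
R5 ← R5 + (11/9)·R2: [0, 0, 1/3, -14/9, 4/3]
R4 ← R4 + (2)·R3: [0, 0, 0, -34/3, 0]
R5 ← R5 − R3: [0, 0, 0, 2, 0]
R5 ← R5 + (3/17)·R4: [0, 0, 0, 0, 0]
4 nonzero rows, so rank(B) = 4.
B has 5 columns; by rank–nullity, nullity = 5 − 4 = 1.

1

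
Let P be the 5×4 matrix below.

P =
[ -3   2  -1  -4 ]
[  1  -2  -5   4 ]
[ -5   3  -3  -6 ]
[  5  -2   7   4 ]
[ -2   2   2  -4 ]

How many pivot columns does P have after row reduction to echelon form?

Row reduce to echelon form.
R2 ← R2 + (1/3)·R1: [0, -4/3, -16/3, 8/3]
R3 ← R3 − (5/3)·R1: [0, -1/3, -4/3, 2/3]
R4 ← R4 + (5/3)·R1: [0, 4/3, 16/3, -8/3]
R5 ← R5 − (2/3)·R1: [0, 2/3, 8/3, -4/3]
R3 ← R3 − (1/4)·R2: [0, 0, 0, 0]
R4 ← R4 + R2: [0, 0, 0, 0]
R5 ← R5 + (1/2)·R2: [0, 0, 0, 0]
Echelon form has 2 nonzero rows, so rank(P) = 2.
Each nonzero row contributes one pivot column: 2 pivot columns.

2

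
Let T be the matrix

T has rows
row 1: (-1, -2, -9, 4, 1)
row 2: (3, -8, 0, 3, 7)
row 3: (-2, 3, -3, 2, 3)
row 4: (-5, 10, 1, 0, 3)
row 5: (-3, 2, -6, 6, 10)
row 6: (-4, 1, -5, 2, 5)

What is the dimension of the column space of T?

Row reduce to echelon form.
R2 ← R2 + (3)·R1: [0, -14, -27, 15, 10]
R3 ← R3 − (2)·R1: [0, 7, 15, -6, 1]
R4 ← R4 − (5)·R1: [0, 20, 46, -20, -2]
R5 ← R5 − (3)·R1: [0, 8, 21, -6, 7]
R6 ← R6 − (4)·R1: [0, 9, 31, -14, 1]
R3 ← R3 + (1/2)·R2: [0, 0, 3/2, 3/2, 6]
R4 ← R4 + (10/7)·R2: [0, 0, 52/7, 10/7, 86/7]
R5 ← R5 + (4/7)·R2: [0, 0, 39/7, 18/7, 89/7]
R6 ← R6 + (9/14)·R2: [0, 0, 191/14, -61/14, 52/7]
R4 ← R4 − (104/21)·R3: [0, 0, 0, -6, -122/7]
R5 ← R5 − (26/7)·R3: [0, 0, 0, -3, -67/7]
R6 ← R6 − (191/21)·R3: [0, 0, 0, -18, -330/7]
R5 ← R5 − (1/2)·R4: [0, 0, 0, 0, -6/7]
R6 ← R6 − (3)·R4: [0, 0, 0, 0, 36/7]
R6 ← R6 + (6)·R5: [0, 0, 0, 0, 0]
Echelon form has 5 nonzero rows, so rank(T) = 5.
The column space has dimension equal to the rank: 5.

5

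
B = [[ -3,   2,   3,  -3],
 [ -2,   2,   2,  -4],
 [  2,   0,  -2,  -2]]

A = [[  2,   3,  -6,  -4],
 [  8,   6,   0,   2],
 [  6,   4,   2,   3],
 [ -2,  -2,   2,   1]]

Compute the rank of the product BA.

First compute BA:
[[ 34,  21,  18,  22],
 [ 32,  22,   8,  14],
 [ -4,   2, -20, -16]]
Now row reduce the product.
R2 ← R2 − (16/17)·R1: [0, 38/17, -152/17, -114/17]
R3 ← R3 + (2/17)·R1: [0, 76/17, -304/17, -228/17]
R3 ← R3 − (2)·R2: [0, 0, 0, 0]
2 nonzero rows, so rank(BA) = 2.

2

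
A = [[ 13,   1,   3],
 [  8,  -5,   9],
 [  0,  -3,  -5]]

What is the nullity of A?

0

Row reduce to echelon form.
R2 ← R2 − (8/13)·R1: [0, -73/13, 93/13]
R3 ← R3 − (39/73)·R2: [0, 0, -644/73]
3 nonzero rows, so rank(A) = 3.
A has 3 columns; by rank–nullity, nullity = 3 − 3 = 0.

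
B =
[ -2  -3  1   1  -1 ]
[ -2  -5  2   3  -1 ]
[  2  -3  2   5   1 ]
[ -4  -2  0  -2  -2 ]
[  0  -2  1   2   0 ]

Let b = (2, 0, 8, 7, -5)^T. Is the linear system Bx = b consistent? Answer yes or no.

no

Row reduce the augmented matrix [B | b].
R2 ← R2 − R1: [0, -2, 1, 2, 0, -2]
R3 ← R3 + R1: [0, -6, 3, 6, 0, 10]
R4 ← R4 − (2)·R1: [0, 4, -2, -4, 0, 3]
R3 ← R3 − (3)·R2: [0, 0, 0, 0, 0, 16]
R4 ← R4 + (2)·R2: [0, 0, 0, 0, 0, -1]
R5 ← R5 − R2: [0, 0, 0, 0, 0, -3]
R4 ← R4 + (1/16)·R3: [0, 0, 0, 0, 0, 0]
R5 ← R5 + (3/16)·R3: [0, 0, 0, 0, 0, 0]
The echelon form has 3 nonzero rows; the last pivot sits in the augmented column, so rank(B) = 2 but rank([B|b]) = 3.
Since the ranks differ, the system is inconsistent.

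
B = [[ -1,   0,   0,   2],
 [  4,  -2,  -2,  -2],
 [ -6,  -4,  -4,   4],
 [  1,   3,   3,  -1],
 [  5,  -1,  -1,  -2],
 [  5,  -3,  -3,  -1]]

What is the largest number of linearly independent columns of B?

3

Row reduce to echelon form.
R2 ← R2 + (4)·R1: [0, -2, -2, 6]
R3 ← R3 − (6)·R1: [0, -4, -4, -8]
R4 ← R4 + R1: [0, 3, 3, 1]
R5 ← R5 + (5)·R1: [0, -1, -1, 8]
R6 ← R6 + (5)·R1: [0, -3, -3, 9]
R3 ← R3 − (2)·R2: [0, 0, 0, -20]
R4 ← R4 + (3/2)·R2: [0, 0, 0, 10]
R5 ← R5 − (1/2)·R2: [0, 0, 0, 5]
R6 ← R6 − (3/2)·R2: [0, 0, 0, 0]
R4 ← R4 + (1/2)·R3: [0, 0, 0, 0]
R5 ← R5 + (1/4)·R3: [0, 0, 0, 0]
Echelon form has 3 nonzero rows, so rank(B) = 3.
The rank gives the maximum number of linearly independent columns: 3.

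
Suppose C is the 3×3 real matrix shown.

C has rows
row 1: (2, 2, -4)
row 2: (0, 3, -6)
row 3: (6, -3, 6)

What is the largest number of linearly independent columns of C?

2

Row reduce to echelon form.
R3 ← R3 − (3)·R1: [0, -9, 18]
R3 ← R3 + (3)·R2: [0, 0, 0]
Echelon form has 2 nonzero rows, so rank(C) = 2.
The rank gives the maximum number of linearly independent columns: 2.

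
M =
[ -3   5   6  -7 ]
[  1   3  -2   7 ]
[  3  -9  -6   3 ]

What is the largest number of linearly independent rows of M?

Row reduce to echelon form.
R2 ← R2 + (1/3)·R1: [0, 14/3, 0, 14/3]
R3 ← R3 + R1: [0, -4, 0, -4]
R3 ← R3 + (6/7)·R2: [0, 0, 0, 0]
Echelon form has 2 nonzero rows, so rank(M) = 2.
The rank gives the maximum number of linearly independent rows: 2.

2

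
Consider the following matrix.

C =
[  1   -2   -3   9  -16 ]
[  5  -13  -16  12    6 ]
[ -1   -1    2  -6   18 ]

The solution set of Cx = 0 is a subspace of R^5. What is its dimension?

Row reduce to echelon form.
R2 ← R2 − (5)·R1: [0, -3, -1, -33, 86]
R3 ← R3 + R1: [0, -3, -1, 3, 2]
R3 ← R3 − R2: [0, 0, 0, 36, -84]
3 nonzero rows, so rank(C) = 3.
C has 5 columns; by rank–nullity, nullity = 5 − 3 = 2.

2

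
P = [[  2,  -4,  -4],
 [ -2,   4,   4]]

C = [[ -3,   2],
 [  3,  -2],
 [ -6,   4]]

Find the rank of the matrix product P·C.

First compute PC:
[[  6,  -4],
 [ -6,   4]]
Now row reduce the product.
R2 ← R2 + R1: [0, 0]
1 nonzero row, so rank(PC) = 1.

1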